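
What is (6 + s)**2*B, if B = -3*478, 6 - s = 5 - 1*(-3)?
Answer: -22944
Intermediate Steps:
s = -2 (s = 6 - (5 - 1*(-3)) = 6 - (5 + 3) = 6 - 1*8 = 6 - 8 = -2)
B = -1434
(6 + s)**2*B = (6 - 2)**2*(-1434) = 4**2*(-1434) = 16*(-1434) = -22944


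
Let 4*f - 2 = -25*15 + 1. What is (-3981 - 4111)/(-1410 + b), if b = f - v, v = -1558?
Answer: -8092/55 ≈ -147.13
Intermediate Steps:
f = -93 (f = ½ + (-25*15 + 1)/4 = ½ + (-375 + 1)/4 = ½ + (¼)*(-374) = ½ - 187/2 = -93)
b = 1465 (b = -93 - 1*(-1558) = -93 + 1558 = 1465)
(-3981 - 4111)/(-1410 + b) = (-3981 - 4111)/(-1410 + 1465) = -8092/55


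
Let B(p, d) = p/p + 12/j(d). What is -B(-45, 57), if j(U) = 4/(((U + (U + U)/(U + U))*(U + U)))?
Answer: -19837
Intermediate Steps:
j(U) = 2/(U*(1 + U)) (j(U) = 4/(((U + (2*U)/((2*U)))*(2*U))) = 4/(((U + (2*U)*(1/(2*U)))*(2*U))) = 4/(((U + 1)*(2*U))) = 4/(((1 + U)*(2*U))) = 4/((2*U*(1 + U))) = 4*(1/(2*U*(1 + U))) = 2/(U*(1 + U)))
B(p, d) = 1 + 6*d*(1 + d) (B(p, d) = p/p + 12/((2/(d*(1 + d)))) = 1 + 12*(d*(1 + d)/2) = 1 + 6*d*(1 + d))
-B(-45, 57) = -(1 + 6*57*(1 + 57)) = -(1 + 6*57*58) = -(1 + 19836) = -1*19837 = -19837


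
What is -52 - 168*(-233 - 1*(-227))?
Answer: 956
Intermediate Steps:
-52 - 168*(-233 - 1*(-227)) = -52 - 168*(-233 + 227) = -52 - 168*(-6) = -52 + 1008 = 956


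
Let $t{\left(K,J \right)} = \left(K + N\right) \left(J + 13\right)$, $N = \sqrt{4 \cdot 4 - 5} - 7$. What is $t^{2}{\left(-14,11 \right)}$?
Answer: $260352 - 24192 \sqrt{11} \approx 1.8012 \cdot 10^{5}$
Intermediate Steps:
$N = -7 + \sqrt{11}$ ($N = \sqrt{16 - 5} - 7 = \sqrt{11} - 7 = -7 + \sqrt{11} \approx -3.6834$)
$t{\left(K,J \right)} = \left(13 + J\right) \left(-7 + K + \sqrt{11}\right)$ ($t{\left(K,J \right)} = \left(K - \left(7 - \sqrt{11}\right)\right) \left(J + 13\right) = \left(-7 + K + \sqrt{11}\right) \left(13 + J\right) = \left(13 + J\right) \left(-7 + K + \sqrt{11}\right)$)
$t^{2}{\left(-14,11 \right)} = \left(-91 + 13 \left(-14\right) + 13 \sqrt{11} + 11 \left(-14\right) - 11 \left(7 - \sqrt{11}\right)\right)^{2} = \left(-91 - 182 + 13 \sqrt{11} - 154 - \left(77 - 11 \sqrt{11}\right)\right)^{2} = \left(-504 + 24 \sqrt{11}\right)^{2}$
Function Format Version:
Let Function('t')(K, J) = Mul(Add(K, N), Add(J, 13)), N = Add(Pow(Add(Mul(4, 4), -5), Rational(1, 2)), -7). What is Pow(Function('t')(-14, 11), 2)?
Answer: Add(260352, Mul(-24192, Pow(11, Rational(1, 2)))) ≈ 1.8012e+5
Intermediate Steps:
N = Add(-7, Pow(11, Rational(1, 2))) (N = Add(Pow(Add(16, -5), Rational(1, 2)), -7) = Add(Pow(11, Rational(1, 2)), -7) = Add(-7, Pow(11, Rational(1, 2))) ≈ -3.6834)
Function('t')(K, J) = Mul(Add(13, J), Add(-7, K, Pow(11, Rational(1, 2)))) (Function('t')(K, J) = Mul(Add(K, Add(-7, Pow(11, Rational(1, 2)))), Add(J, 13)) = Mul(Add(-7, K, Pow(11, Rational(1, 2))), Add(13, J)) = Mul(Add(13, J), Add(-7, K, Pow(11, Rational(1, 2)))))
Pow(Function('t')(-14, 11), 2) = Pow(Add(-91, Mul(13, -14), Mul(13, Pow(11, Rational(1, 2))), Mul(11, -14), Mul(-1, 11, Add(7, Mul(-1, Pow(11, Rational(1, 2)))))), 2) = Pow(Add(-91, -182, Mul(13, Pow(11, Rational(1, 2))), -154, Add(-77, Mul(11, Pow(11, Rational(1, 2))))), 2) = Pow(Add(-504, Mul(24, Pow(11, Rational(1, 2)))), 2)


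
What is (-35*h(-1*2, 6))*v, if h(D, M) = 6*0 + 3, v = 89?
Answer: -9345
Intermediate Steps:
h(D, M) = 3 (h(D, M) = 0 + 3 = 3)
(-35*h(-1*2, 6))*v = -35*3*89 = -105*89 = -9345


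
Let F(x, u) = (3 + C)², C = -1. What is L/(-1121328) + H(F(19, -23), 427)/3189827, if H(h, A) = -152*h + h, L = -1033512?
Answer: 137335300013/149035097094 ≈ 0.92150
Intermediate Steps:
F(x, u) = 4 (F(x, u) = (3 - 1)² = 2² = 4)
H(h, A) = -151*h
L/(-1121328) + H(F(19, -23), 427)/3189827 = -1033512/(-1121328) - 151*4/3189827 = -1033512*(-1/1121328) - 604*1/3189827 = 43063/46722 - 604/3189827 = 137335300013/149035097094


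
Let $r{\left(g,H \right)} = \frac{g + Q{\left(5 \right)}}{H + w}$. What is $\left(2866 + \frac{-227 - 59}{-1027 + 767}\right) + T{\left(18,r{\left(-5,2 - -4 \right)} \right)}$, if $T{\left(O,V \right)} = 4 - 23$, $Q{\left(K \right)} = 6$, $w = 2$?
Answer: $\frac{28481}{10} \approx 2848.1$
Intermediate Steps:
$r{\left(g,H \right)} = \frac{6 + g}{2 + H}$ ($r{\left(g,H \right)} = \frac{g + 6}{H + 2} = \frac{6 + g}{2 + H}$)
$T{\left(O,V \right)} = -19$ ($T{\left(O,V \right)} = 4 - 23 = -19$)
$\left(2866 + \frac{-227 - 59}{-1027 + 767}\right) + T{\left(18,r{\left(-5,2 - -4 \right)} \right)} = \left(2866 + \frac{-227 - 59}{-1027 + 767}\right) - 19 = \left(2866 - \frac{286}{-260}\right) - 19 = \left(2866 - - \frac{11}{10}\right) - 19 = \left(2866 + \frac{11}{10}\right) - 19 = \frac{28671}{10} - 19 = \frac{28481}{10}$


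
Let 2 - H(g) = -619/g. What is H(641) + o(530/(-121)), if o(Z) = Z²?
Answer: 207889441/9384881 ≈ 22.152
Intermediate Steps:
H(g) = 2 + 619/g (H(g) = 2 - (-619)/g = 2 + 619/g)
H(641) + o(530/(-121)) = (2 + 619/641) + (530/(-121))² = (2 + 619*(1/641)) + (530*(-1/121))² = (2 + 619/641) + (-530/121)² = 1901/641 + 280900/14641 = 207889441/9384881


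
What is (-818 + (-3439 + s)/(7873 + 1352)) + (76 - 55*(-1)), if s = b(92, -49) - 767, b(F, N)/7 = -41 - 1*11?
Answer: -1268429/1845 ≈ -687.50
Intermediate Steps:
b(F, N) = -364 (b(F, N) = 7*(-41 - 1*11) = 7*(-41 - 11) = 7*(-52) = -364)
s = -1131 (s = -364 - 767 = -1131)
(-818 + (-3439 + s)/(7873 + 1352)) + (76 - 55*(-1)) = (-818 + (-3439 - 1131)/(7873 + 1352)) + (76 - 55*(-1)) = (-818 - 4570/9225) + (76 + 55) = (-818 - 4570*1/9225) + 131 = (-818 - 914/1845) + 131 = -1510124/1845 + 131 = -1268429/1845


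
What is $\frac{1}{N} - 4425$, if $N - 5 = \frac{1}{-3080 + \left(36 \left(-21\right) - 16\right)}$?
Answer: $- \frac{85217223}{19259} \approx -4424.8$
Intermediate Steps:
$N = \frac{19259}{3852}$ ($N = 5 + \frac{1}{-3080 + \left(36 \left(-21\right) - 16\right)} = 5 + \frac{1}{-3080 - 772} = 5 + \frac{1}{-3852} = 5 - \frac{1}{3852} = \frac{19259}{3852} \approx 4.9997$)
$\frac{1}{N} - 4425 = \frac{1}{\frac{19259}{3852}} - 4425 = \frac{3852}{19259} - 4425 = - \frac{85217223}{19259}$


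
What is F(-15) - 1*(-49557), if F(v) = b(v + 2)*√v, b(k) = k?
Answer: 49557 - 13*I*√15 ≈ 49557.0 - 50.349*I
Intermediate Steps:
F(v) = √v*(2 + v) (F(v) = (v + 2)*√v = (2 + v)*√v = √v*(2 + v))
F(-15) - 1*(-49557) = √(-15)*(2 - 15) - 1*(-49557) = (I*√15)*(-13) + 49557 = -13*I*√15 + 49557 = 49557 - 13*I*√15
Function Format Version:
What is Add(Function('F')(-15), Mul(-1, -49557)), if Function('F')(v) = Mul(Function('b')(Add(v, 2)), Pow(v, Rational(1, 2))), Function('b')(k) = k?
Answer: Add(49557, Mul(-13, I, Pow(15, Rational(1, 2)))) ≈ Add(49557., Mul(-50.349, I))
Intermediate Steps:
Function('F')(v) = Mul(Pow(v, Rational(1, 2)), Add(2, v)) (Function('F')(v) = Mul(Add(v, 2), Pow(v, Rational(1, 2))) = Mul(Add(2, v), Pow(v, Rational(1, 2))) = Mul(Pow(v, Rational(1, 2)), Add(2, v)))
Add(Function('F')(-15), Mul(-1, -49557)) = Add(Mul(Pow(-15, Rational(1, 2)), Add(2, -15)), Mul(-1, -49557)) = Add(Mul(Mul(I, Pow(15, Rational(1, 2))), -13), 49557) = Add(Mul(-13, I, Pow(15, Rational(1, 2))), 49557) = Add(49557, Mul(-13, I, Pow(15, Rational(1, 2))))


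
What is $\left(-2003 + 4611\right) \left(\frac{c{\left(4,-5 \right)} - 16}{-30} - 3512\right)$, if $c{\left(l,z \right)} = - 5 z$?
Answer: $- \frac{45800392}{5} \approx -9.1601 \cdot 10^{6}$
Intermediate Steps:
$\left(-2003 + 4611\right) \left(\frac{c{\left(4,-5 \right)} - 16}{-30} - 3512\right) = \left(-2003 + 4611\right) \left(\frac{\left(-5\right) \left(-5\right) - 16}{-30} - 3512\right) = 2608 \left(\left(25 - 16\right) \left(- \frac{1}{30}\right) - 3512\right) = 2608 \left(9 \left(- \frac{1}{30}\right) - 3512\right) = 2608 \left(- \frac{3}{10} - 3512\right) = 2608 \left(- \frac{35123}{10}\right) = - \frac{45800392}{5}$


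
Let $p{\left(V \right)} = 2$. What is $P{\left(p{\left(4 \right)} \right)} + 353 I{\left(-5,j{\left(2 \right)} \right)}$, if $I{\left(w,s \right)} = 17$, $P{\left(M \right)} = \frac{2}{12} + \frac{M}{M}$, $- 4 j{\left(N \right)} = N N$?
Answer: $\frac{36013}{6} \approx 6002.2$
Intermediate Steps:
$j{\left(N \right)} = - \frac{N^{2}}{4}$ ($j{\left(N \right)} = - \frac{N N}{4} = - \frac{N^{2}}{4}$)
$P{\left(M \right)} = \frac{7}{6}$ ($P{\left(M \right)} = 2 \cdot \frac{1}{12} + 1 = \frac{1}{6} + 1 = \frac{7}{6}$)
$P{\left(p{\left(4 \right)} \right)} + 353 I{\left(-5,j{\left(2 \right)} \right)} = \frac{7}{6} + 353 \cdot 17 = \frac{7}{6} + 6001 = \frac{36013}{6}$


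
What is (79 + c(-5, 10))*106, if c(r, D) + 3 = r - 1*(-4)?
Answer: 7950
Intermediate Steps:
c(r, D) = 1 + r (c(r, D) = -3 + (r - 1*(-4)) = -3 + (r + 4) = -3 + (4 + r) = 1 + r)
(79 + c(-5, 10))*106 = (79 + (1 - 5))*106 = (79 - 4)*106 = 75*106 = 7950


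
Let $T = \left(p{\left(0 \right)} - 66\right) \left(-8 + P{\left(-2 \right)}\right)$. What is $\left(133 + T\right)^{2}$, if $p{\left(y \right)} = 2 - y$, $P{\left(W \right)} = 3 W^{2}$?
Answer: $15129$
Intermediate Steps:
$T = -256$ ($T = \left(\left(2 - 0\right) - 66\right) \left(-8 + 3 \left(-2\right)^{2}\right) = \left(\left(2 + 0\right) - 66\right) \left(-8 + 3 \cdot 4\right) = \left(2 - 66\right) \left(-8 + 12\right) = \left(-64\right) 4 = -256$)
$\left(133 + T\right)^{2} = \left(133 - 256\right)^{2} = \left(-123\right)^{2} = 15129$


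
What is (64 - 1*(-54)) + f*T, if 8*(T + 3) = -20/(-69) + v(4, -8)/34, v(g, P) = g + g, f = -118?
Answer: 544570/1173 ≈ 464.25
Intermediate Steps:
v(g, P) = 2*g
T = -3442/1173 (T = -3 + (-20/(-69) + (2*4)/34)/8 = -3 + (-20*(-1/69) + 8*(1/34))/8 = -3 + (20/69 + 4/17)/8 = -3 + (⅛)*(616/1173) = -3 + 77/1173 = -3442/1173 ≈ -2.9344)
(64 - 1*(-54)) + f*T = (64 - 1*(-54)) - 118*(-3442/1173) = (64 + 54) + 406156/1173 = 118 + 406156/1173 = 544570/1173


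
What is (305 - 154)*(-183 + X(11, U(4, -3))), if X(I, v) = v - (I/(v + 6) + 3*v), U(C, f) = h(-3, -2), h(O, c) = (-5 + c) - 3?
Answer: -96791/4 ≈ -24198.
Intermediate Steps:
h(O, c) = -8 + c
U(C, f) = -10 (U(C, f) = -8 - 2 = -10)
X(I, v) = -2*v - I/(6 + v) (X(I, v) = v - (I/(6 + v) + 3*v) = v - (3*v + I/(6 + v)) = v + (-3*v - I/(6 + v)) = -2*v - I/(6 + v))
(305 - 154)*(-183 + X(11, U(4, -3))) = (305 - 154)*(-183 + (-1*11 - 12*(-10) - 2*(-10)²)/(6 - 10)) = 151*(-183 + (-11 + 120 - 2*100)/(-4)) = 151*(-183 - (-11 + 120 - 200)/4) = 151*(-183 - ¼*(-91)) = 151*(-183 + 91/4) = 151*(-641/4) = -96791/4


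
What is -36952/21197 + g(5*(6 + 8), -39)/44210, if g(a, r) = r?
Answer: -1634474603/937119370 ≈ -1.7441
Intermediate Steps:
-36952/21197 + g(5*(6 + 8), -39)/44210 = -36952/21197 - 39/44210 = -1634474603/937119370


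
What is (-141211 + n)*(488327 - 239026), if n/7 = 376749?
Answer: 622263273632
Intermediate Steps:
n = 2637243 (n = 7*376749 = 2637243)
(-141211 + n)*(488327 - 239026) = (-141211 + 2637243)*(488327 - 239026) = 2496032*249301 = 622263273632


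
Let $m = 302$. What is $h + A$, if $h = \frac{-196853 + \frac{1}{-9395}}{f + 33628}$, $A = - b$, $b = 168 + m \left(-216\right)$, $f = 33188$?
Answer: $\frac{88019798471}{1352880} \approx 65061.0$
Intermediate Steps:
$b = -65064$ ($b = 168 + 302 \left(-216\right) = 168 - 65232 = -65064$)
$A = 65064$ ($A = \left(-1\right) \left(-65064\right) = 65064$)
$h = - \frac{3985849}{1352880}$ ($h = \frac{-196853 + \frac{1}{-9395}}{33188 + 33628} = \frac{-196853 - \frac{1}{9395}}{66816} = \left(- \frac{1849433936}{9395}\right) \frac{1}{66816} = - \frac{3985849}{1352880} \approx -2.9462$)
$h + A = - \frac{3985849}{1352880} + 65064 = \frac{88019798471}{1352880}$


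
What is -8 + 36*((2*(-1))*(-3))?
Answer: 208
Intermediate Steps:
-8 + 36*((2*(-1))*(-3)) = -8 + 36*(-2*(-3)) = -8 + 36*6 = -8 + 216 = 208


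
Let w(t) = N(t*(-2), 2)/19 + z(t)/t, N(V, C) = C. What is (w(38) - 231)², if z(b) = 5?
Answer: 76895361/1444 ≈ 53252.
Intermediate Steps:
w(t) = 2/19 + 5/t
(w(38) - 231)² = ((2/19 + 5/38) - 231)² = (9/38 - 231)² = (-8769/38)² = 76895361/1444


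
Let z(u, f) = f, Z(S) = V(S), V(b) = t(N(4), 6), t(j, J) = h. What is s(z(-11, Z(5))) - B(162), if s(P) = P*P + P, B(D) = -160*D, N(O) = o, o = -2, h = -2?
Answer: 25922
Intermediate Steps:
N(O) = -2
t(j, J) = -2
V(b) = -2
Z(S) = -2
s(P) = P + P² (s(P) = P² + P = P + P²)
s(z(-11, Z(5))) - B(162) = -2*(1 - 2) - (-160)*162 = -2*(-1) - 1*(-25920) = 2 + 25920 = 25922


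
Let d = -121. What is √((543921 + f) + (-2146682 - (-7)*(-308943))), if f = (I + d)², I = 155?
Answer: I*√3764206 ≈ 1940.2*I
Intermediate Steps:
f = 1156 (f = (155 - 121)² = 34² = 1156)
√((543921 + f) + (-2146682 - (-7)*(-308943))) = √((543921 + 1156) + (-2146682 - (-7)*(-308943))) = √(545077 + (-2146682 - 1*2162601)) = √(545077 + (-2146682 - 2162601)) = √(545077 - 4309283) = √(-3764206) = I*√3764206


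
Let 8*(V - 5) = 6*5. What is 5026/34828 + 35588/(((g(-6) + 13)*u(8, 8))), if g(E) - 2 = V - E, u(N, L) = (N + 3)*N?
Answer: 44736319/3256418 ≈ 13.738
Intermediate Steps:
u(N, L) = N*(3 + N) (u(N, L) = (3 + N)*N = N*(3 + N))
V = 35/4 (V = 5 + (6*5)/8 = 5 + (⅛)*30 = 5 + 15/4 = 35/4 ≈ 8.7500)
g(E) = 43/4 - E (g(E) = 2 + (35/4 - E) = 43/4 - E)
5026/34828 + 35588/(((g(-6) + 13)*u(8, 8))) = 5026/34828 + 35588/((((43/4 - 1*(-6)) + 13)*(8*(3 + 8)))) = 5026*(1/34828) + 35588/((((43/4 + 6) + 13)*(8*11))) = 2513/17414 + 35588/(((67/4 + 13)*88)) = 2513/17414 + 35588/(((119/4)*88)) = 2513/17414 + 35588/2618 = 2513/17414 + 35588*(1/2618) = 2513/17414 + 2542/187 = 44736319/3256418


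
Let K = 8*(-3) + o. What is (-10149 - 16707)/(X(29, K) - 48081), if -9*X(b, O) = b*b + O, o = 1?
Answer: 241704/433547 ≈ 0.55750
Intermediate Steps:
K = -23 (K = 8*(-3) + 1 = -24 + 1 = -23)
X(b, O) = -O/9 - b**2/9 (X(b, O) = -(b*b + O)/9 = -(b**2 + O)/9 = -(O + b**2)/9 = -O/9 - b**2/9)
(-10149 - 16707)/(X(29, K) - 48081) = (-10149 - 16707)/((-1/9*(-23) - 1/9*29**2) - 48081) = -26856/((23/9 - 1/9*841) - 48081) = -26856/((23/9 - 841/9) - 48081) = -26856/(-818/9 - 48081) = -26856/(-433547/9) = -26856*(-9/433547) = 241704/433547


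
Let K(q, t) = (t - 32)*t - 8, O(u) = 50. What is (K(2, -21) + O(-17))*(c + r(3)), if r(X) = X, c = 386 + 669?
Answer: 1221990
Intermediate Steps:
c = 1055
K(q, t) = -8 + t*(-32 + t) (K(q, t) = (-32 + t)*t - 8 = t*(-32 + t) - 8 = -8 + t*(-32 + t))
(K(2, -21) + O(-17))*(c + r(3)) = ((-8 + (-21)² - 32*(-21)) + 50)*(1055 + 3) = ((-8 + 441 + 672) + 50)*1058 = (1105 + 50)*1058 = 1155*1058 = 1221990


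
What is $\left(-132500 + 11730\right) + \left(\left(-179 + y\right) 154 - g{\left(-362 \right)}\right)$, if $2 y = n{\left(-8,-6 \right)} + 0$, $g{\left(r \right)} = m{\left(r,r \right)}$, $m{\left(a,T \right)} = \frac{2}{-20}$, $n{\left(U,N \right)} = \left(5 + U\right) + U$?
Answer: $- \frac{1491829}{10} \approx -1.4918 \cdot 10^{5}$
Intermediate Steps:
$n{\left(U,N \right)} = 5 + 2 U$
$m{\left(a,T \right)} = - \frac{1}{10}$ ($m{\left(a,T \right)} = 2 \left(- \frac{1}{20}\right) = - \frac{1}{10}$)
$g{\left(r \right)} = - \frac{1}{10}$
$y = - \frac{11}{2}$ ($y = \frac{\left(5 + 2 \left(-8\right)\right) + 0}{2} = \frac{\left(5 - 16\right) + 0}{2} = \frac{-11 + 0}{2} = \frac{1}{2} \left(-11\right) = - \frac{11}{2} \approx -5.5$)
$\left(-132500 + 11730\right) + \left(\left(-179 + y\right) 154 - g{\left(-362 \right)}\right) = \left(-132500 + 11730\right) + \left(\left(-179 - \frac{11}{2}\right) 154 - - \frac{1}{10}\right) = -120770 + \left(\left(- \frac{369}{2}\right) 154 + \frac{1}{10}\right) = -120770 + \left(-28413 + \frac{1}{10}\right) = -120770 - \frac{284129}{10} = - \frac{1491829}{10}$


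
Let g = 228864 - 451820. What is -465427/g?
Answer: 465427/222956 ≈ 2.0875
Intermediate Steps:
g = -222956
-465427/g = -465427/(-222956) = -465427*(-1/222956) = 465427/222956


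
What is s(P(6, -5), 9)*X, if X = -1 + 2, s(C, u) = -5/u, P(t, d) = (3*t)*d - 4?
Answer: -5/9 ≈ -0.55556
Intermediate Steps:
P(t, d) = -4 + 3*d*t (P(t, d) = 3*d*t - 4 = -4 + 3*d*t)
X = 1
s(P(6, -5), 9)*X = -5/9*1 = -5/9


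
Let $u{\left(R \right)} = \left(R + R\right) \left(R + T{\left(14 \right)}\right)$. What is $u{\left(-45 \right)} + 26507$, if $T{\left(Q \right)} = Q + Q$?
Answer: $28037$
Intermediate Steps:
$T{\left(Q \right)} = 2 Q$
$u{\left(R \right)} = 2 R \left(28 + R\right)$ ($u{\left(R \right)} = \left(R + R\right) \left(R + 2 \cdot 14\right) = 2 R \left(R + 28\right) = 2 R \left(28 + R\right)$)
$u{\left(-45 \right)} + 26507 = 2 \left(-45\right) \left(28 - 45\right) + 26507 = 2 \left(-45\right) \left(-17\right) + 26507 = 1530 + 26507 = 28037$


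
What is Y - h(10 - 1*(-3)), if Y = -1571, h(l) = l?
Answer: -1584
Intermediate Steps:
Y - h(10 - 1*(-3)) = -1571 - (10 - 1*(-3)) = -1571 - (10 + 3) = -1571 - 1*13 = -1571 - 13 = -1584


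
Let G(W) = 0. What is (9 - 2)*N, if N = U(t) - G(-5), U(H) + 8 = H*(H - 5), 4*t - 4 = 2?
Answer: -371/4 ≈ -92.750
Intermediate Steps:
t = 3/2 (t = 1 + (¼)*2 = 1 + ½ = 3/2 ≈ 1.5000)
U(H) = -8 + H*(-5 + H) (U(H) = -8 + H*(H - 5) = -8 + H*(-5 + H))
N = -53/4 (N = (-8 + (3/2)² - 5*3/2) - 1*0 = (-8 + 9/4 - 15/2) + 0 = -53/4 + 0 = -53/4 ≈ -13.250)
(9 - 2)*N = (9 - 2)*(-53/4) = 7*(-53/4) = -371/4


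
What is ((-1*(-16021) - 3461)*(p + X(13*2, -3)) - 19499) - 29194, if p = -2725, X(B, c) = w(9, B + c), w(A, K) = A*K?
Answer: -31674773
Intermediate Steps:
X(B, c) = 9*B + 9*c (X(B, c) = 9*(B + c) = 9*B + 9*c)
((-1*(-16021) - 3461)*(p + X(13*2, -3)) - 19499) - 29194 = ((-1*(-16021) - 3461)*(-2725 + (9*(13*2) + 9*(-3))) - 19499) - 29194 = ((16021 - 3461)*(-2725 + (9*26 - 27)) - 19499) - 29194 = (12560*(-2725 + (234 - 27)) - 19499) - 29194 = (12560*(-2725 + 207) - 19499) - 29194 = (12560*(-2518) - 19499) - 29194 = (-31626080 - 19499) - 29194 = -31645579 - 29194 = -31674773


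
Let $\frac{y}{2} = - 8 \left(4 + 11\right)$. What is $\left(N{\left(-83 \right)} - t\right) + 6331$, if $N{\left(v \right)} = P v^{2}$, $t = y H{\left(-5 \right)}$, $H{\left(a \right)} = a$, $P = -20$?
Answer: $-132649$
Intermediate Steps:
$y = -240$ ($y = 2 \left(- 8 \left(4 + 11\right)\right) = 2 \left(\left(-8\right) 15\right) = 2 \left(-120\right) = -240$)
$t = 1200$ ($t = \left(-240\right) \left(-5\right) = 1200$)
$N{\left(v \right)} = - 20 v^{2}$
$\left(N{\left(-83 \right)} - t\right) + 6331 = \left(- 20 \left(-83\right)^{2} - 1200\right) + 6331 = \left(\left(-20\right) 6889 - 1200\right) + 6331 = \left(-137780 - 1200\right) + 6331 = -138980 + 6331 = -132649$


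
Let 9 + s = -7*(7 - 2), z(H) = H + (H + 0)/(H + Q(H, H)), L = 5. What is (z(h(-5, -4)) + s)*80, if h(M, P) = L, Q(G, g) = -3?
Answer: -2920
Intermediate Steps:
h(M, P) = 5
z(H) = H + H/(-3 + H) (z(H) = H + (H + 0)/(H - 3) = H + H/(-3 + H))
s = -44 (s = -9 - 7*(7 - 2) = -9 - 7*5 = -9 - 35 = -44)
(z(h(-5, -4)) + s)*80 = (5*(-2 + 5)/(-3 + 5) - 44)*80 = (5*3/2 - 44)*80 = (5*(½)*3 - 44)*80 = (15/2 - 44)*80 = -73/2*80 = -2920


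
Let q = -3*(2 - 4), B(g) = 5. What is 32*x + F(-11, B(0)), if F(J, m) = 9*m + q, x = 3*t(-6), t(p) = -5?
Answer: -429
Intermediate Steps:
q = 6 (q = -3*(-2) = 6)
x = -15 (x = 3*(-5) = -15)
F(J, m) = 6 + 9*m (F(J, m) = 9*m + 6 = 6 + 9*m)
32*x + F(-11, B(0)) = 32*(-15) + (6 + 9*5) = -480 + (6 + 45) = -480 + 51 = -429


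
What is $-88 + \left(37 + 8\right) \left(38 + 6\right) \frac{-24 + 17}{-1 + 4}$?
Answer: $-4708$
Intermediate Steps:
$-88 + \left(37 + 8\right) \left(38 + 6\right) \frac{-24 + 17}{-1 + 4} = -88 + 45 \cdot 44 \left(- \frac{7}{3}\right) = -88 + 1980 \left(\left(-7\right) \frac{1}{3}\right) = -88 + 1980 \left(- \frac{7}{3}\right) = -88 - 4620 = -4708$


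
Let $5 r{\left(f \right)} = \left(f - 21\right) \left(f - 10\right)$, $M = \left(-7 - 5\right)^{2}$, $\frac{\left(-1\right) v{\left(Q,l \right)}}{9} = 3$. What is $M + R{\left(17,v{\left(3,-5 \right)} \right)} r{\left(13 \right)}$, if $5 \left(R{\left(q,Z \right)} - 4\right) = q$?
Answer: $\frac{2712}{25} \approx 108.48$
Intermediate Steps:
$v{\left(Q,l \right)} = -27$ ($v{\left(Q,l \right)} = \left(-9\right) 3 = -27$)
$R{\left(q,Z \right)} = 4 + \frac{q}{5}$
$M = 144$ ($M = \left(-12\right)^{2} = 144$)
$r{\left(f \right)} = \frac{\left(-21 + f\right) \left(-10 + f\right)}{5}$ ($r{\left(f \right)} = \frac{\left(f - 21\right) \left(f - 10\right)}{5} = \frac{\left(-21 + f\right) \left(-10 + f\right)}{5}$)
$M + R{\left(17,v{\left(3,-5 \right)} \right)} r{\left(13 \right)} = 144 + \left(4 + \frac{1}{5} \cdot 17\right) \left(42 - \frac{403}{5} + \frac{13^{2}}{5}\right) = 144 + \left(4 + \frac{17}{5}\right) \left(42 - \frac{403}{5} + \frac{1}{5} \cdot 169\right) = 144 + \frac{37 \left(42 - \frac{403}{5} + \frac{169}{5}\right)}{5} = 144 + \frac{37}{5} \left(- \frac{24}{5}\right) = 144 - \frac{888}{25} = \frac{2712}{25}$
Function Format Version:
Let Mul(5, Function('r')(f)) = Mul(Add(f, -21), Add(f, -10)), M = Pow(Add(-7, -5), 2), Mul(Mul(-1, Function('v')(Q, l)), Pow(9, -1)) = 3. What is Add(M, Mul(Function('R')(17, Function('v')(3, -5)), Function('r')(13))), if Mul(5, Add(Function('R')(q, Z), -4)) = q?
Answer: Rational(2712, 25) ≈ 108.48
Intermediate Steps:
Function('v')(Q, l) = -27 (Function('v')(Q, l) = Mul(-9, 3) = -27)
Function('R')(q, Z) = Add(4, Mul(Rational(1, 5), q))
M = 144 (M = Pow(-12, 2) = 144)
Function('r')(f) = Mul(Rational(1, 5), Add(-21, f), Add(-10, f)) (Function('r')(f) = Mul(Rational(1, 5), Mul(Add(f, -21), Add(f, -10))) = Mul(Rational(1, 5), Mul(Add(-21, f), Add(-10, f))) = Mul(Rational(1, 5), Add(-21, f), Add(-10, f)))
Add(M, Mul(Function('R')(17, Function('v')(3, -5)), Function('r')(13))) = Add(144, Mul(Add(4, Mul(Rational(1, 5), 17)), Add(42, Mul(Rational(-31, 5), 13), Mul(Rational(1, 5), Pow(13, 2))))) = Add(144, Mul(Add(4, Rational(17, 5)), Add(42, Rational(-403, 5), Mul(Rational(1, 5), 169)))) = Add(144, Mul(Rational(37, 5), Add(42, Rational(-403, 5), Rational(169, 5)))) = Add(144, Mul(Rational(37, 5), Rational(-24, 5))) = Add(144, Rational(-888, 25)) = Rational(2712, 25)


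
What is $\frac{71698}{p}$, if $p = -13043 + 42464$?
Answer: $\frac{71698}{29421} \approx 2.437$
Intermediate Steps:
$p = 29421$
$\frac{71698}{p} = \frac{71698}{29421}$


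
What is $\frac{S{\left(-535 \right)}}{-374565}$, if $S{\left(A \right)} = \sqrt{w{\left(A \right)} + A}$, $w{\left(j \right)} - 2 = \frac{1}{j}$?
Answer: $- \frac{178 i \sqrt{535}}{66797425} \approx - 6.1636 \cdot 10^{-5} i$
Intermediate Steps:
$w{\left(j \right)} = 2 + \frac{1}{j}$
$S{\left(A \right)} = \sqrt{2 + A + \frac{1}{A}}$ ($S{\left(A \right)} = \sqrt{\left(2 + \frac{1}{A}\right) + A} = \sqrt{2 + A + \frac{1}{A}}$)
$\frac{S{\left(-535 \right)}}{-374565} = \frac{\sqrt{2 - 535 + \frac{1}{-535}}}{-374565} = \sqrt{2 - 535 - \frac{1}{535}} \left(- \frac{1}{374565}\right) = \sqrt{- \frac{285156}{535}} \left(- \frac{1}{374565}\right) = \frac{534 i \sqrt{535}}{535} \left(- \frac{1}{374565}\right) = - \frac{178 i \sqrt{535}}{66797425}$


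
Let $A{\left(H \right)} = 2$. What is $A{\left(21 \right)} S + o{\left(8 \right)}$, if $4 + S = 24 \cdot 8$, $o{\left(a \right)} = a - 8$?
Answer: $376$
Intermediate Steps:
$o{\left(a \right)} = -8 + a$
$S = 188$ ($S = -4 + 24 \cdot 8 = -4 + 192 = 188$)
$A{\left(21 \right)} S + o{\left(8 \right)} = 2 \cdot 188 + \left(-8 + 8\right) = 376 + 0 = 376$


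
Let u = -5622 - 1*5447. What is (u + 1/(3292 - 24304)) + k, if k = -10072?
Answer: -444214693/21012 ≈ -21141.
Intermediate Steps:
u = -11069 (u = -5622 - 5447 = -11069)
(u + 1/(3292 - 24304)) + k = (-11069 + 1/(3292 - 24304)) - 10072 = (-11069 + 1/(-21012)) - 10072 = (-11069 - 1/21012) - 10072 = -232581829/21012 - 10072 = -444214693/21012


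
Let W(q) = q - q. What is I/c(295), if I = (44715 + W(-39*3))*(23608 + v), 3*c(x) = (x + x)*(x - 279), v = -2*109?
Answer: 313765155/944 ≈ 3.3238e+5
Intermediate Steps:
v = -218
W(q) = 0
c(x) = 2*x*(-279 + x)/3 (c(x) = ((x + x)*(x - 279))/3 = ((2*x)*(-279 + x))/3 = (2*x*(-279 + x))/3 = 2*x*(-279 + x)/3)
I = 1045883850 (I = (44715 + 0)*(23608 - 218) = 44715*23390 = 1045883850)
I/c(295) = 1045883850/(((2/3)*295*(-279 + 295))) = 1045883850/(((2/3)*295*16)) = 1045883850/(9440/3) = 1045883850*(3/9440) = 313765155/944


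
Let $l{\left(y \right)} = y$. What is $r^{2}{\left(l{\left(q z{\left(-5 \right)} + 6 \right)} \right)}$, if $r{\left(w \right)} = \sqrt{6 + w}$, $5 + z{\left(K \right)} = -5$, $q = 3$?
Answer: $-18$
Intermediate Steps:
$z{\left(K \right)} = -10$ ($z{\left(K \right)} = -5 - 5 = -10$)
$r^{2}{\left(l{\left(q z{\left(-5 \right)} + 6 \right)} \right)} = \left(\sqrt{6 + \left(3 \left(-10\right) + 6\right)}\right)^{2} = \left(\sqrt{6 + \left(-30 + 6\right)}\right)^{2} = \left(\sqrt{6 - 24}\right)^{2} = \left(\sqrt{-18}\right)^{2} = \left(3 i \sqrt{2}\right)^{2} = -18$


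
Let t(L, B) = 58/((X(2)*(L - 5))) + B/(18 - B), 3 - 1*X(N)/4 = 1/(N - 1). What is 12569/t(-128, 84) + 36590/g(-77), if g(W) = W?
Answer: -5947836206/598059 ≈ -9945.2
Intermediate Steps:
X(N) = 12 - 4/(-1 + N) (X(N) = 12 - 4/(N - 1) = 12 - 4/(-1 + N))
t(L, B) = 58/(-40 + 8*L) + B/(18 - B) (t(L, B) = 58/(((4*(-4 + 3*2)/(-1 + 2))*(L - 5))) + B/(18 - B) = 58/(((4*(-4 + 6)/1)*(-5 + L))) + B/(18 - B) = 58/(((4*1*2)*(-5 + L))) + B/(18 - B) = 58/((8*(-5 + L))) + B/(18 - B) = 58/(-40 + 8*L) + B/(18 - B))
12569/t(-128, 84) + 36590/g(-77) = 12569/(((-522 + 49*84 - 4*84*(-128))/(4*(90 - 18*(-128) - 5*84 + 84*(-128))))) + 36590/(-77) = 12569/(((-522 + 4116 + 43008)/(4*(90 + 2304 - 420 - 10752)))) + 36590*(-1/77) = 12569/(((¼)*46602/(-8778))) - 36590/77 = 12569/(((¼)*(-1/8778)*46602)) - 36590/77 = 12569/(-7767/5852) - 36590/77 = 12569*(-5852/7767) - 36590/77 = -73553788/7767 - 36590/77 = -5947836206/598059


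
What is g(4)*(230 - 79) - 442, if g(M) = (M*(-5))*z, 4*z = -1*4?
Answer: 2578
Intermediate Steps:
z = -1 (z = (-1*4)/4 = (¼)*(-4) = -1)
g(M) = 5*M (g(M) = (M*(-5))*(-1) = -5*M*(-1) = 5*M)
g(4)*(230 - 79) - 442 = (5*4)*(230 - 79) - 442 = 20*151 - 442 = 3020 - 442 = 2578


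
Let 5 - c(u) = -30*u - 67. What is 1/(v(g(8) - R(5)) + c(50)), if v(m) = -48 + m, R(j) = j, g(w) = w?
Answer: 1/1527 ≈ 0.00065488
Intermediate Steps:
c(u) = 72 + 30*u (c(u) = 5 - (-30*u - 67) = 5 - (-67 - 30*u) = 5 + (67 + 30*u) = 72 + 30*u)
1/(v(g(8) - R(5)) + c(50)) = 1/((-48 + (8 - 1*5)) + (72 + 30*50)) = 1/((-48 + (8 - 5)) + (72 + 1500)) = 1/((-48 + 3) + 1572) = 1/(-45 + 1572) = 1/1527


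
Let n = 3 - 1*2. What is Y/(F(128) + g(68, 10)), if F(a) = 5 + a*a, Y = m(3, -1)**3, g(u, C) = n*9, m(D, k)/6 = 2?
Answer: 96/911 ≈ 0.10538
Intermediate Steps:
n = 1 (n = 3 - 2 = 1)
m(D, k) = 12 (m(D, k) = 6*2 = 12)
g(u, C) = 9 (g(u, C) = 1*9 = 9)
Y = 1728 (Y = 12**3 = 1728)
F(a) = 5 + a**2
Y/(F(128) + g(68, 10)) = 1728/((5 + 128**2) + 9) = 1728/((5 + 16384) + 9) = 1728/(16389 + 9) = 1728/16398 = 1728*(1/16398) = 96/911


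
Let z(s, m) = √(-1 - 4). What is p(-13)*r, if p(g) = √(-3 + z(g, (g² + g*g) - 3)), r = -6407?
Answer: -6407*√(-3 + I*√5) ≈ -3901.6 - 11763.0*I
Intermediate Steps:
z(s, m) = I*√5 (z(s, m) = √(-5) = I*√5)
p(g) = √(-3 + I*√5)
p(-13)*r = √(-3 + I*√5)*(-6407) = -6407*√(-3 + I*√5)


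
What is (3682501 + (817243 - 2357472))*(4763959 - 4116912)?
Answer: 1386150670784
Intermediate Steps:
(3682501 + (817243 - 2357472))*(4763959 - 4116912) = (3682501 - 1540229)*647047 = 2142272*647047 = 1386150670784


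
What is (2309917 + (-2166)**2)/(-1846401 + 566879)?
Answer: -7001473/1279522 ≈ -5.4719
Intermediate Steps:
(2309917 + (-2166)**2)/(-1846401 + 566879) = (2309917 + 4691556)/(-1279522) = 7001473*(-1/1279522) = -7001473/1279522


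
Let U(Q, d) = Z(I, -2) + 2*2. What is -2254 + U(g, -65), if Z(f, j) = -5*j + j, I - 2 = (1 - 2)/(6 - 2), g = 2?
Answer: -2242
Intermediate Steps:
I = 7/4 (I = 2 + (1 - 2)/(6 - 2) = 2 - 1/4 = 7/4 ≈ 1.7500)
Z(f, j) = -4*j
U(Q, d) = 12 (U(Q, d) = -4*(-2) + 2*2 = 8 + 4 = 12)
-2254 + U(g, -65) = -2254 + 12 = -2242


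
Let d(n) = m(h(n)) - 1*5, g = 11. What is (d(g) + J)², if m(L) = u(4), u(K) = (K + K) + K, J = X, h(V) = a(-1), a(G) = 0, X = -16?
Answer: 81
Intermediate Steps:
h(V) = 0
J = -16
u(K) = 3*K (u(K) = 2*K + K = 3*K)
m(L) = 12 (m(L) = 3*4 = 12)
d(n) = 7 (d(n) = 12 - 1*5 = 12 - 5 = 7)
(d(g) + J)² = (7 - 16)² = (-9)² = 81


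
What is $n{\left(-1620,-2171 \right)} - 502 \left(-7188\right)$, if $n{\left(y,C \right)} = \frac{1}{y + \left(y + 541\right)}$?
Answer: $\frac{9739006823}{2699} \approx 3.6084 \cdot 10^{6}$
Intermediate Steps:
$n{\left(y,C \right)} = \frac{1}{541 + 2 y}$ ($n{\left(y,C \right)} = \frac{1}{y + \left(541 + y\right)} = \frac{1}{541 + 2 y}$)
$n{\left(-1620,-2171 \right)} - 502 \left(-7188\right) = \frac{1}{541 + 2 \left(-1620\right)} - 502 \left(-7188\right) = \frac{1}{541 - 3240} - -3608376 = \frac{1}{-2699} + 3608376 = - \frac{1}{2699} + 3608376 = \frac{9739006823}{2699}$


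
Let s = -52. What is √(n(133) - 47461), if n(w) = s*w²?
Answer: I*√967289 ≈ 983.51*I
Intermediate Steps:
n(w) = -52*w²
√(n(133) - 47461) = √(-52*133² - 47461) = √(-52*17689 - 47461) = √(-919828 - 47461) = √(-967289) = I*√967289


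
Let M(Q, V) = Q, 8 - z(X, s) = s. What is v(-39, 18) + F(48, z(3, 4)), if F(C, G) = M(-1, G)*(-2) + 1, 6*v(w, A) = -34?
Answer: -8/3 ≈ -2.6667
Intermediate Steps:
z(X, s) = 8 - s
v(w, A) = -17/3 (v(w, A) = (1/6)*(-34) = -17/3)
F(C, G) = 3 (F(C, G) = -1*(-2) + 1 = 2 + 1 = 3)
v(-39, 18) + F(48, z(3, 4)) = -17/3 + 3 = -8/3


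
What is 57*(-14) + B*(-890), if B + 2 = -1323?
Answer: 1178452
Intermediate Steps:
B = -1325 (B = -2 - 1323 = -1325)
57*(-14) + B*(-890) = 57*(-14) - 1325*(-890) = -798 + 1179250 = 1178452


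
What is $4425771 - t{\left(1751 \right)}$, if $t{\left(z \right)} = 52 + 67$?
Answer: $4425652$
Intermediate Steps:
$t{\left(z \right)} = 119$
$4425771 - t{\left(1751 \right)} = 4425771 - 119 = 4425652$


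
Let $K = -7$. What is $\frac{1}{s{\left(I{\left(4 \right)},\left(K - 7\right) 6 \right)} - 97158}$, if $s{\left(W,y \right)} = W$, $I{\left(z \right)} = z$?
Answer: $- \frac{1}{97154} \approx -1.0293 \cdot 10^{-5}$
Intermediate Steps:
$\frac{1}{s{\left(I{\left(4 \right)},\left(K - 7\right) 6 \right)} - 97158} = \frac{1}{4 - 97158} = \frac{1}{-97154} = - \frac{1}{97154}$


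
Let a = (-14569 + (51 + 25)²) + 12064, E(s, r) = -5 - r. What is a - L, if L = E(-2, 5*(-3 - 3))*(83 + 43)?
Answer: 121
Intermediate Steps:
L = 3150 (L = (-5 - 5*(-3 - 3))*(83 + 43) = (-5 - 5*(-6))*126 = (-5 - 1*(-30))*126 = (-5 + 30)*126 = 25*126 = 3150)
a = 3271 (a = (-14569 + 76²) + 12064 = (-14569 + 5776) + 12064 = -8793 + 12064 = 3271)
a - L = 3271 - 1*3150 = 3271 - 3150 = 121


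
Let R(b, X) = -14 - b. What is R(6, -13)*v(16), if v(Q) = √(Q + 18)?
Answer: -20*√34 ≈ -116.62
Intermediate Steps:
v(Q) = √(18 + Q)
R(6, -13)*v(16) = (-14 - 1*6)*√(18 + 16) = (-14 - 6)*√34 = -20*√34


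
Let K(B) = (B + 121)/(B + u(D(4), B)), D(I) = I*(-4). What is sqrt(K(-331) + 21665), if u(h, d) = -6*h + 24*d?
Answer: sqrt(1449304445855)/8179 ≈ 147.19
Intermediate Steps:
D(I) = -4*I
K(B) = (121 + B)/(96 + 25*B) (K(B) = (B + 121)/(B + (-(-24)*4 + 24*B)) = (121 + B)/(B + (-6*(-16) + 24*B)) = (121 + B)/(B + (96 + 24*B)) = (121 + B)/(96 + 25*B))
sqrt(K(-331) + 21665) = sqrt((121 - 331)/(96 + 25*(-331)) + 21665) = sqrt(-210/(96 - 8275) + 21665) = sqrt(-210/(-8179) + 21665) = sqrt(-1/8179*(-210) + 21665) = sqrt(210/8179 + 21665) = sqrt(177198245/8179) = sqrt(1449304445855)/8179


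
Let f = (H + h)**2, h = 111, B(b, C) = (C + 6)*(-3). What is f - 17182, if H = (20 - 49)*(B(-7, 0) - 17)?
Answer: 1250694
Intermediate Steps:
B(b, C) = -18 - 3*C (B(b, C) = (6 + C)*(-3) = -18 - 3*C)
H = 1015 (H = (20 - 49)*((-18 - 3*0) - 17) = -29*((-18 + 0) - 17) = -29*(-18 - 17) = -29*(-35) = 1015)
f = 1267876 (f = (1015 + 111)**2 = 1126**2 = 1267876)
f - 17182 = 1267876 - 17182 = 1250694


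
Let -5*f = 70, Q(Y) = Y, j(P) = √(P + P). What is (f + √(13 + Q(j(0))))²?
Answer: (14 - √13)² ≈ 108.04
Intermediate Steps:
j(P) = √2*√P (j(P) = √(2*P) = √2*√P)
f = -14 (f = -⅕*70 = -14)
(f + √(13 + Q(j(0))))² = (-14 + √(13 + √2*√0))² = (-14 + √(13 + √2*0))² = (-14 + √(13 + 0))² = (-14 + √13)²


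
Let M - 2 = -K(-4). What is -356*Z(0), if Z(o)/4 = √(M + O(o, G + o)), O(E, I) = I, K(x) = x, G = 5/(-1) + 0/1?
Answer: -1424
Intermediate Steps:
G = -5 (G = 5*(-1) + 0*1 = -5 + 0 = -5)
M = 6 (M = 2 - 1*(-4) = 2 + 4 = 6)
Z(o) = 4*√(1 + o) (Z(o) = 4*√(6 + (-5 + o)) = 4*√(1 + o))
-356*Z(0) = -1424*√(1 + 0) = -1424*√1 = -1424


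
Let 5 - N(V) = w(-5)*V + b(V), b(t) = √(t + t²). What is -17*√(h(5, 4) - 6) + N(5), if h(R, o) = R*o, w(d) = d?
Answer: 30 - √30 - 17*√14 ≈ -39.085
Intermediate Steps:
N(V) = 5 - √(V*(1 + V)) + 5*V (N(V) = 5 - (-5*V + √(V*(1 + V))) = 5 - (√(V*(1 + V)) - 5*V) = 5 + (-√(V*(1 + V)) + 5*V) = 5 - √(V*(1 + V)) + 5*V)
-17*√(h(5, 4) - 6) + N(5) = -17*√(5*4 - 6) + (5 - √(5*(1 + 5)) + 5*5) = -17*√(20 - 6) + (5 - √(5*6) + 25) = -17*√14 + (5 - √30 + 25) = -17*√14 + (30 - √30) = 30 - √30 - 17*√14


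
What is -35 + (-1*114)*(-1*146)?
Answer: 16609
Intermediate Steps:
-35 + (-1*114)*(-1*146) = -35 - 114*(-146) = -35 + 16644 = 16609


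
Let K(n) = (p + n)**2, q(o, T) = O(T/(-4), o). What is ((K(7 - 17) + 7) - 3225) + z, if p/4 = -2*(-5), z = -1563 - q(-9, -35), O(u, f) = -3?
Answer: -3878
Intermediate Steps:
q(o, T) = -3
z = -1560 (z = -1563 - 1*(-3) = -1563 + 3 = -1560)
p = 40 (p = 4*(-2*(-5)) = 4*10 = 40)
K(n) = (40 + n)**2
((K(7 - 17) + 7) - 3225) + z = (((40 + (7 - 17))**2 + 7) - 3225) - 1560 = (((40 - 10)**2 + 7) - 3225) - 1560 = ((30**2 + 7) - 3225) - 1560 = ((900 + 7) - 3225) - 1560 = (907 - 3225) - 1560 = -2318 - 1560 = -3878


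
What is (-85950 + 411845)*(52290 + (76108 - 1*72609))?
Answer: 18181356155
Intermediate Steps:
(-85950 + 411845)*(52290 + (76108 - 1*72609)) = 325895*(52290 + (76108 - 72609)) = 325895*(52290 + 3499) = 325895*55789 = 18181356155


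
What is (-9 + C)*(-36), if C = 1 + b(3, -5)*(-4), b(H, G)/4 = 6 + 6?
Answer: 7200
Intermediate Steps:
b(H, G) = 48 (b(H, G) = 4*(6 + 6) = 4*12 = 48)
C = -191 (C = 1 + 48*(-4) = 1 - 192 = -191)
(-9 + C)*(-36) = (-9 - 191)*(-36) = -200*(-36) = 7200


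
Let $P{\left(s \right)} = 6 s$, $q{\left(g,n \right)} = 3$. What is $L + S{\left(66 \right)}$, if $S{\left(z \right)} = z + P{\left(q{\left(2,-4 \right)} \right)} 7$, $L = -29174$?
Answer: $-28982$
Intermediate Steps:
$S{\left(z \right)} = 126 + z$ ($S{\left(z \right)} = z + 6 \cdot 3 \cdot 7 = z + 18 \cdot 7 = z + 126 = 126 + z$)
$L + S{\left(66 \right)} = -29174 + \left(126 + 66\right) = -29174 + 192 = -28982$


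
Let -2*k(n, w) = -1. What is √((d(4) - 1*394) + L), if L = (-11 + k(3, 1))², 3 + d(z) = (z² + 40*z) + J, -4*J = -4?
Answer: I*√439/2 ≈ 10.476*I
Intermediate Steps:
J = 1 (J = -¼*(-4) = 1)
k(n, w) = ½ (k(n, w) = -½*(-1) = ½)
d(z) = -2 + z² + 40*z (d(z) = -3 + ((z² + 40*z) + 1) = -3 + (1 + z² + 40*z) = -2 + z² + 40*z)
L = 441/4 (L = (-11 + ½)² = (-21/2)² = 441/4 ≈ 110.25)
√((d(4) - 1*394) + L) = √(((-2 + 4² + 40*4) - 1*394) + 441/4) = √(((-2 + 16 + 160) - 394) + 441/4) = √((174 - 394) + 441/4) = √(-220 + 441/4) = √(-439/4) = I*√439/2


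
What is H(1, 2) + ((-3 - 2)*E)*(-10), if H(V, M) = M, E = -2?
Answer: -98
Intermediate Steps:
H(1, 2) + ((-3 - 2)*E)*(-10) = 2 + ((-3 - 2)*(-2))*(-10) = 2 - 5*(-2)*(-10) = 2 + 10*(-10) = 2 - 100 = -98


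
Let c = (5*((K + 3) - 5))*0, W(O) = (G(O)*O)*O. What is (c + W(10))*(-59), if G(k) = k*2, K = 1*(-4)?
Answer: -118000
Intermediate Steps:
K = -4
G(k) = 2*k
W(O) = 2*O³ (W(O) = ((2*O)*O)*O = (2*O²)*O = 2*O³)
c = 0 (c = (5*((-4 + 3) - 5))*0 = (5*(-1 - 5))*0 = (5*(-6))*0 = -30*0 = 0)
(c + W(10))*(-59) = (0 + 2*10³)*(-59) = (0 + 2*1000)*(-59) = (0 + 2000)*(-59) = 2000*(-59) = -118000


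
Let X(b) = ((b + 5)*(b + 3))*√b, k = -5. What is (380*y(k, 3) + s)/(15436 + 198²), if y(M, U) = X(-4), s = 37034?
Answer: 18517/27320 - 19*I/1366 ≈ 0.67778 - 0.013909*I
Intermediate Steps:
X(b) = √b*(3 + b)*(5 + b) (X(b) = ((5 + b)*(3 + b))*√b = ((3 + b)*(5 + b))*√b = √b*(3 + b)*(5 + b))
y(M, U) = -2*I (y(M, U) = √(-4)*(15 + (-4)² + 8*(-4)) = (2*I)*(15 + 16 - 32) = (2*I)*(-1) = -2*I)
(380*y(k, 3) + s)/(15436 + 198²) = (380*(-2*I) + 37034)/(15436 + 198²) = (-760*I + 37034)/(15436 + 39204) = (37034 - 760*I)/54640 = (37034 - 760*I)*(1/54640) = 18517/27320 - 19*I/1366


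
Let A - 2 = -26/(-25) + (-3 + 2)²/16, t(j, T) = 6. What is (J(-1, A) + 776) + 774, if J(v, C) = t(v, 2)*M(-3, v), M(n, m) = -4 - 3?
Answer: 1508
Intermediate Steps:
A = 1241/400 (A = 2 + (-26/(-25) + (-3 + 2)²/16) = 2 + (-26*(-1/25) + (-1)²*(1/16)) = 2 + (26/25 + 1*(1/16)) = 2 + (26/25 + 1/16) = 2 + 441/400 = 1241/400 ≈ 3.1025)
M(n, m) = -7
J(v, C) = -42 (J(v, C) = 6*(-7) = -42)
(J(-1, A) + 776) + 774 = (-42 + 776) + 774 = 734 + 774 = 1508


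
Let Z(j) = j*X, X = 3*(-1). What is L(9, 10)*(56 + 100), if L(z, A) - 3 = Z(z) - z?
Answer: -5148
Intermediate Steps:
X = -3
Z(j) = -3*j (Z(j) = j*(-3) = -3*j)
L(z, A) = 3 - 4*z (L(z, A) = 3 + (-3*z - z) = 3 - 4*z)
L(9, 10)*(56 + 100) = (3 - 4*9)*(56 + 100) = (3 - 36)*156 = -33*156 = -5148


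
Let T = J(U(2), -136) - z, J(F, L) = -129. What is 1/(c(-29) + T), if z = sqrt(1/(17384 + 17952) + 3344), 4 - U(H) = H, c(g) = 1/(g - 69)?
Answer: -1563635668/161194846983 + 686*sqrt(1043857109890)/161194846983 ≈ -0.0053522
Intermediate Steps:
c(g) = 1/(-69 + g)
U(H) = 4 - H
z = sqrt(1043857109890)/17668 (z = sqrt(1/35336 + 3344) = sqrt(118163585/35336) = sqrt(1043857109890)/17668 ≈ 57.827)
T = -129 - sqrt(1043857109890)/17668 ≈ -186.83
1/(c(-29) + T) = 1/(1/(-69 - 29) + (-129 - sqrt(1043857109890)/17668)) = 1/(1/(-98) + (-129 - sqrt(1043857109890)/17668)) = 1/(-1/98 + (-129 - sqrt(1043857109890)/17668)) = 1/(-12643/98 - sqrt(1043857109890)/17668)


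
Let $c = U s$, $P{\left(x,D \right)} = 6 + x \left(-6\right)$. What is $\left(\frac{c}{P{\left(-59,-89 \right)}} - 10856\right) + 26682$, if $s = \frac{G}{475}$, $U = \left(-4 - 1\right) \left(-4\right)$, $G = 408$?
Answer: $\frac{22552118}{1425} \approx 15826.0$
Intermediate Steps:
$P{\left(x,D \right)} = 6 - 6 x$
$U = 20$ ($U = \left(-5\right) \left(-4\right) = 20$)
$s = \frac{408}{475} \approx 0.85895$
$c = \frac{1632}{95}$ ($c = 20 \cdot \frac{408}{475} = \frac{1632}{95} \approx 17.179$)
$\left(\frac{c}{P{\left(-59,-89 \right)}} - 10856\right) + 26682 = \left(\frac{1632}{95 \left(6 - -354\right)} - 10856\right) + 26682 = \left(\frac{1632}{95 \left(6 + 354\right)} - 10856\right) + 26682 = \left(\frac{1632}{95 \cdot 360} - 10856\right) + 26682 = \left(\frac{1632}{95} \cdot \frac{1}{360} - 10856\right) + 26682 = \left(\frac{68}{1425} - 10856\right) + 26682 = - \frac{15469732}{1425} + 26682 = \frac{22552118}{1425}$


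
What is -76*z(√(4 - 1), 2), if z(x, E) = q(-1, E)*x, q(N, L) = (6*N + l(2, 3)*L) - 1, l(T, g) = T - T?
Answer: 532*√3 ≈ 921.45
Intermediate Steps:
l(T, g) = 0
q(N, L) = -1 + 6*N (q(N, L) = (6*N + 0*L) - 1 = (6*N + 0) - 1 = 6*N - 1 = -1 + 6*N)
z(x, E) = -7*x (z(x, E) = (-1 + 6*(-1))*x = (-1 - 6)*x = -7*x)
-76*z(√(4 - 1), 2) = -(-532)*√(4 - 1) = -(-532)*√3 = 532*√3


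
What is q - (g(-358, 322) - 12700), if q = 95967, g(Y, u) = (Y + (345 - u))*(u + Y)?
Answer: 96607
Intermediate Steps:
g(Y, u) = (Y + u)*(345 + Y - u) (g(Y, u) = (345 + Y - u)*(Y + u) = (Y + u)*(345 + Y - u))
q - (g(-358, 322) - 12700) = 95967 - (((-358)**2 - 1*322**2 + 345*(-358) + 345*322) - 12700) = 95967 - ((128164 - 1*103684 - 123510 + 111090) - 12700) = 95967 - ((128164 - 103684 - 123510 + 111090) - 12700) = 95967 - (12060 - 12700) = 95967 - 1*(-640) = 95967 + 640 = 96607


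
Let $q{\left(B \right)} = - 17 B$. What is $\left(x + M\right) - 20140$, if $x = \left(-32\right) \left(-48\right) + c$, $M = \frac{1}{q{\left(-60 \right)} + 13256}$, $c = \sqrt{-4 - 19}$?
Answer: $- \frac{265590703}{14276} + i \sqrt{23} \approx -18604.0 + 4.7958 i$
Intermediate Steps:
$c = i \sqrt{23}$ ($c = \sqrt{-23} = i \sqrt{23} \approx 4.7958 i$)
$M = \frac{1}{14276}$ ($M = \frac{1}{\left(-17\right) \left(-60\right) + 13256} = \frac{1}{1020 + 13256} = \frac{1}{14276} \approx 7.0048 \cdot 10^{-5}$)
$x = 1536 + i \sqrt{23}$ ($x = \left(-32\right) \left(-48\right) + i \sqrt{23} = 1536 + i \sqrt{23} \approx 1536.0 + 4.7958 i$)
$\left(x + M\right) - 20140 = \left(\left(1536 + i \sqrt{23}\right) + \frac{1}{14276}\right) - 20140 = \left(\frac{21927937}{14276} + i \sqrt{23}\right) - 20140 = - \frac{265590703}{14276} + i \sqrt{23}$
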